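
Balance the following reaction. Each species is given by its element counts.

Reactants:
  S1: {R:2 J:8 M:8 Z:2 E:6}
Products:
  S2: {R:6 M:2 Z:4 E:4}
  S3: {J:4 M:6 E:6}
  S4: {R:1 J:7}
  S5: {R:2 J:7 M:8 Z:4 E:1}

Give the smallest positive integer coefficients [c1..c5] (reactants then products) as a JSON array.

R: 6·2 = 12 | 1·6+5·0+2·1+2·2 = 12
J: 6·8 = 48 | 1·0+5·4+2·7+2·7 = 48
M: 6·8 = 48 | 1·2+5·6+2·0+2·8 = 48
Z: 6·2 = 12 | 1·4+5·0+2·0+2·4 = 12
E: 6·6 = 36 | 1·4+5·6+2·0+2·1 = 36
gcd(6,1,5,2,2) = 1

Coefficients: [6, 1, 5, 2, 2]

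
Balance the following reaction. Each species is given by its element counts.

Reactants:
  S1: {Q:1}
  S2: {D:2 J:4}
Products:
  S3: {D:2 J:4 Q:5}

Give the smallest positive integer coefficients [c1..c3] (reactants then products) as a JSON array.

D: 5·0+1·2 = 2 | 1·2 = 2
J: 5·0+1·4 = 4 | 1·4 = 4
Q: 5·1+1·0 = 5 | 1·5 = 5
gcd(5,1,1) = 1

Coefficients: [5, 1, 1]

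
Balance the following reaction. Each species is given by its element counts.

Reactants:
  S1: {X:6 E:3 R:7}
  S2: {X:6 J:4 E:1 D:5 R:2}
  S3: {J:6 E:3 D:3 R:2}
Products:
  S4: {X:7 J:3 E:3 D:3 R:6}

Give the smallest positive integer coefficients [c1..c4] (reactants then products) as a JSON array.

X: 4·6+3·6+1·0 = 42 | 6·7 = 42
J: 4·0+3·4+1·6 = 18 | 6·3 = 18
E: 4·3+3·1+1·3 = 18 | 6·3 = 18
D: 4·0+3·5+1·3 = 18 | 6·3 = 18
R: 4·7+3·2+1·2 = 36 | 6·6 = 36
gcd(4,3,1,6) = 1

Coefficients: [4, 3, 1, 6]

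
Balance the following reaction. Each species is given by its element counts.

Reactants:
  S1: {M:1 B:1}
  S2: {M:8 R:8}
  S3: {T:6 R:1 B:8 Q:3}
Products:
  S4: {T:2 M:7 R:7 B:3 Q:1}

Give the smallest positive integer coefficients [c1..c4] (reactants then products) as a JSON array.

T: 2·0+5·0+2·6 = 12 | 6·2 = 12
M: 2·1+5·8+2·0 = 42 | 6·7 = 42
R: 2·0+5·8+2·1 = 42 | 6·7 = 42
B: 2·1+5·0+2·8 = 18 | 6·3 = 18
Q: 2·0+5·0+2·3 = 6 | 6·1 = 6
gcd(2,5,2,6) = 1

Coefficients: [2, 5, 2, 6]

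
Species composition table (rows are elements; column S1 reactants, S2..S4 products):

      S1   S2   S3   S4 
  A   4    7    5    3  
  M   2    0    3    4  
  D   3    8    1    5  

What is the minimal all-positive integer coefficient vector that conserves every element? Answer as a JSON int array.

A: 5·4 = 20 | 1·7+2·5+1·3 = 20
M: 5·2 = 10 | 1·0+2·3+1·4 = 10
D: 5·3 = 15 | 1·8+2·1+1·5 = 15
gcd(5,1,2,1) = 1

Coefficients: [5, 1, 2, 1]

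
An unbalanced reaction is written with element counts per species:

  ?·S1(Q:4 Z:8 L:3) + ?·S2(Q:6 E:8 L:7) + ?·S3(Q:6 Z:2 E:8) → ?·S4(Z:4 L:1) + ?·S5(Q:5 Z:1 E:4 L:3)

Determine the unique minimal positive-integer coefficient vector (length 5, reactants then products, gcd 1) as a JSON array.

Q: 3·4+2·6+1·6 = 30 | 5·0+6·5 = 30
Z: 3·8+2·0+1·2 = 26 | 5·4+6·1 = 26
E: 3·0+2·8+1·8 = 24 | 5·0+6·4 = 24
L: 3·3+2·7+1·0 = 23 | 5·1+6·3 = 23
gcd(3,2,1,5,6) = 1

Coefficients: [3, 2, 1, 5, 6]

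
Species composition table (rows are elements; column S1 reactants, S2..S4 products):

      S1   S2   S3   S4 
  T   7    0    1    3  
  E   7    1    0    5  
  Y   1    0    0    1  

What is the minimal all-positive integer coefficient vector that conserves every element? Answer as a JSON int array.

Coefficients: [1, 2, 4, 1]

T: 1·7 = 7 | 2·0+4·1+1·3 = 7
E: 1·7 = 7 | 2·1+4·0+1·5 = 7
Y: 1·1 = 1 | 2·0+4·0+1·1 = 1
gcd(1,2,4,1) = 1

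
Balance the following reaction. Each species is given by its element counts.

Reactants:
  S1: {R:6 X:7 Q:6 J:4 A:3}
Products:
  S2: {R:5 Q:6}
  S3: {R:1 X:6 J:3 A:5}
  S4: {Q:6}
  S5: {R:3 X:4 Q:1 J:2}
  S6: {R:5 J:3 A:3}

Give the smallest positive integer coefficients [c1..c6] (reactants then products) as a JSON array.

Coefficients: [6, 2, 3, 3, 6, 1]

R: 6·6 = 36 | 2·5+3·1+3·0+6·3+1·5 = 36
X: 6·7 = 42 | 2·0+3·6+3·0+6·4+1·0 = 42
Q: 6·6 = 36 | 2·6+3·0+3·6+6·1+1·0 = 36
J: 6·4 = 24 | 2·0+3·3+3·0+6·2+1·3 = 24
A: 6·3 = 18 | 2·0+3·5+3·0+6·0+1·3 = 18
gcd(6,2,3,3,6,1) = 1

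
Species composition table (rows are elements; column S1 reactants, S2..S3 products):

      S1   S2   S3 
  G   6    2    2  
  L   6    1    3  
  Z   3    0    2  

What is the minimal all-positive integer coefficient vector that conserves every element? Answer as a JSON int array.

G: 2·6 = 12 | 3·2+3·2 = 12
L: 2·6 = 12 | 3·1+3·3 = 12
Z: 2·3 = 6 | 3·0+3·2 = 6
gcd(2,3,3) = 1

Coefficients: [2, 3, 3]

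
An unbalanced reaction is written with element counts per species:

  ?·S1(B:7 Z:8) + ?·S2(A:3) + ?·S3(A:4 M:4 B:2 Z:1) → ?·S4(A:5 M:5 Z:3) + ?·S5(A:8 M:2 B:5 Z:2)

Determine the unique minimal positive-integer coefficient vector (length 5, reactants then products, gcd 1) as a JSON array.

Coefficients: [1, 6, 4, 2, 3]

A: 1·0+6·3+4·4 = 34 | 2·5+3·8 = 34
M: 1·0+6·0+4·4 = 16 | 2·5+3·2 = 16
B: 1·7+6·0+4·2 = 15 | 2·0+3·5 = 15
Z: 1·8+6·0+4·1 = 12 | 2·3+3·2 = 12
gcd(1,6,4,2,3) = 1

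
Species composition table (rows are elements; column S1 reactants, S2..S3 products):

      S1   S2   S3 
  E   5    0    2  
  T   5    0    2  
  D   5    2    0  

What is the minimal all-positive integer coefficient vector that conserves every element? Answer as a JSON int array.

E: 2·5 = 10 | 5·0+5·2 = 10
T: 2·5 = 10 | 5·0+5·2 = 10
D: 2·5 = 10 | 5·2+5·0 = 10
gcd(2,5,5) = 1

Coefficients: [2, 5, 5]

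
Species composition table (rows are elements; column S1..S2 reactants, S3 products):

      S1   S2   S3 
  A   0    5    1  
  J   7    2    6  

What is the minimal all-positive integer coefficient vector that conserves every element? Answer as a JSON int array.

A: 4·0+1·5 = 5 | 5·1 = 5
J: 4·7+1·2 = 30 | 5·6 = 30
gcd(4,1,5) = 1

Coefficients: [4, 1, 5]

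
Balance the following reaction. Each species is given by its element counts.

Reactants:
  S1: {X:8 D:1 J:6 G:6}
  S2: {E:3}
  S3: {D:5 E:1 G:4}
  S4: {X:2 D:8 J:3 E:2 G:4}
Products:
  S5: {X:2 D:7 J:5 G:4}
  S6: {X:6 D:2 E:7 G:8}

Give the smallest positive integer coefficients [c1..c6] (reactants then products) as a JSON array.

Coefficients: [2, 3, 3, 1, 3, 2]

X: 2·8+3·0+3·0+1·2 = 18 | 3·2+2·6 = 18
D: 2·1+3·0+3·5+1·8 = 25 | 3·7+2·2 = 25
J: 2·6+3·0+3·0+1·3 = 15 | 3·5+2·0 = 15
E: 2·0+3·3+3·1+1·2 = 14 | 3·0+2·7 = 14
G: 2·6+3·0+3·4+1·4 = 28 | 3·4+2·8 = 28
gcd(2,3,3,1,3,2) = 1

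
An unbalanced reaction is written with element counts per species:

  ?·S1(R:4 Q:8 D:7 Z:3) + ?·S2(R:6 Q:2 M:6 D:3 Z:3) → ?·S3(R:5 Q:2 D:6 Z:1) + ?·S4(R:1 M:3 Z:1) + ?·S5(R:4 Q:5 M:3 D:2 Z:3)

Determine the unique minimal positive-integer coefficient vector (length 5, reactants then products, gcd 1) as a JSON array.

Coefficients: [1, 3, 2, 4, 2]

R: 1·4+3·6 = 22 | 2·5+4·1+2·4 = 22
Q: 1·8+3·2 = 14 | 2·2+4·0+2·5 = 14
M: 1·0+3·6 = 18 | 2·0+4·3+2·3 = 18
D: 1·7+3·3 = 16 | 2·6+4·0+2·2 = 16
Z: 1·3+3·3 = 12 | 2·1+4·1+2·3 = 12
gcd(1,3,2,4,2) = 1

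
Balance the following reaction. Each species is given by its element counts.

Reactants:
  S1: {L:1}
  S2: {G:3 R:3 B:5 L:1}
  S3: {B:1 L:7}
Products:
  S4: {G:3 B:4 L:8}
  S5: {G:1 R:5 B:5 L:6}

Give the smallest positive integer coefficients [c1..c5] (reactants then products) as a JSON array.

G: 3·0+5·3+6·0 = 15 | 4·3+3·1 = 15
R: 3·0+5·3+6·0 = 15 | 4·0+3·5 = 15
B: 3·0+5·5+6·1 = 31 | 4·4+3·5 = 31
L: 3·1+5·1+6·7 = 50 | 4·8+3·6 = 50
gcd(3,5,6,4,3) = 1

Coefficients: [3, 5, 6, 4, 3]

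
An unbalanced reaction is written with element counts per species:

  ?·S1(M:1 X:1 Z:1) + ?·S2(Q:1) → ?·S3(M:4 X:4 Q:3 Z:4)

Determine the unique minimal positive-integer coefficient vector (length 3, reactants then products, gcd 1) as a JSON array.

M: 4·1+3·0 = 4 | 1·4 = 4
X: 4·1+3·0 = 4 | 1·4 = 4
Q: 4·0+3·1 = 3 | 1·3 = 3
Z: 4·1+3·0 = 4 | 1·4 = 4
gcd(4,3,1) = 1

Coefficients: [4, 3, 1]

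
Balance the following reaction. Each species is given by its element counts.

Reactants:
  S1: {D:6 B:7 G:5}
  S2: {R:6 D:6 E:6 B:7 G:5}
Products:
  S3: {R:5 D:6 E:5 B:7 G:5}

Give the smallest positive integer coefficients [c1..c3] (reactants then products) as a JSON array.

R: 1·0+5·6 = 30 | 6·5 = 30
D: 1·6+5·6 = 36 | 6·6 = 36
E: 1·0+5·6 = 30 | 6·5 = 30
B: 1·7+5·7 = 42 | 6·7 = 42
G: 1·5+5·5 = 30 | 6·5 = 30
gcd(1,5,6) = 1

Coefficients: [1, 5, 6]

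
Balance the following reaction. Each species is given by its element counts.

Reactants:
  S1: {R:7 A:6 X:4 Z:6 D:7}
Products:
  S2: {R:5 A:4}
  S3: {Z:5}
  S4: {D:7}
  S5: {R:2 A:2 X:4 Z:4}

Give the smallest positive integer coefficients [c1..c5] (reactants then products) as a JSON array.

R: 5·7 = 35 | 5·5+2·0+5·0+5·2 = 35
A: 5·6 = 30 | 5·4+2·0+5·0+5·2 = 30
X: 5·4 = 20 | 5·0+2·0+5·0+5·4 = 20
Z: 5·6 = 30 | 5·0+2·5+5·0+5·4 = 30
D: 5·7 = 35 | 5·0+2·0+5·7+5·0 = 35
gcd(5,5,2,5,5) = 1

Coefficients: [5, 5, 2, 5, 5]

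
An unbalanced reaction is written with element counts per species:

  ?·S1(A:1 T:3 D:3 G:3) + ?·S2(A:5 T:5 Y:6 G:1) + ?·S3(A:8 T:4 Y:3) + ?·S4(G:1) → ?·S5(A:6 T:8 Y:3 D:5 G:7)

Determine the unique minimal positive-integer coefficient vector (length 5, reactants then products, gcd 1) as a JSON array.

Coefficients: [5, 1, 1, 5, 3]

A: 5·1+1·5+1·8+5·0 = 18 | 3·6 = 18
T: 5·3+1·5+1·4+5·0 = 24 | 3·8 = 24
Y: 5·0+1·6+1·3+5·0 = 9 | 3·3 = 9
D: 5·3+1·0+1·0+5·0 = 15 | 3·5 = 15
G: 5·3+1·1+1·0+5·1 = 21 | 3·7 = 21
gcd(5,1,1,5,3) = 1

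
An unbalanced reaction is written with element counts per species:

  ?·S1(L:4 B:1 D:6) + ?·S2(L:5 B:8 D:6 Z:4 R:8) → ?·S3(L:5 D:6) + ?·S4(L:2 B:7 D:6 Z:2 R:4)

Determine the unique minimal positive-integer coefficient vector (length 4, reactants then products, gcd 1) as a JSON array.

L: 6·4+1·5 = 29 | 5·5+2·2 = 29
B: 6·1+1·8 = 14 | 5·0+2·7 = 14
D: 6·6+1·6 = 42 | 5·6+2·6 = 42
Z: 6·0+1·4 = 4 | 5·0+2·2 = 4
R: 6·0+1·8 = 8 | 5·0+2·4 = 8
gcd(6,1,5,2) = 1

Coefficients: [6, 1, 5, 2]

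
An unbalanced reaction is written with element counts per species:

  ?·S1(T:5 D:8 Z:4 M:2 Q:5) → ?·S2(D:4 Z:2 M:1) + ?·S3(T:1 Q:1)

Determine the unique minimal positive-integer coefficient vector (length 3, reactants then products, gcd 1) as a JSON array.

T: 1·5 = 5 | 2·0+5·1 = 5
D: 1·8 = 8 | 2·4+5·0 = 8
Z: 1·4 = 4 | 2·2+5·0 = 4
M: 1·2 = 2 | 2·1+5·0 = 2
Q: 1·5 = 5 | 2·0+5·1 = 5
gcd(1,2,5) = 1

Coefficients: [1, 2, 5]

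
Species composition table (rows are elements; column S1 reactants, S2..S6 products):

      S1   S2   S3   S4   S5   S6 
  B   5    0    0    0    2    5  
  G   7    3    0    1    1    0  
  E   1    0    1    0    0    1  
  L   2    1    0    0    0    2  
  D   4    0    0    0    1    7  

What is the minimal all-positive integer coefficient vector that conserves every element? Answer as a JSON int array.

B: 3·5 = 15 | 4·0+2·0+4·0+5·2+1·5 = 15
G: 3·7 = 21 | 4·3+2·0+4·1+5·1+1·0 = 21
E: 3·1 = 3 | 4·0+2·1+4·0+5·0+1·1 = 3
L: 3·2 = 6 | 4·1+2·0+4·0+5·0+1·2 = 6
D: 3·4 = 12 | 4·0+2·0+4·0+5·1+1·7 = 12
gcd(3,4,2,4,5,1) = 1

Coefficients: [3, 4, 2, 4, 5, 1]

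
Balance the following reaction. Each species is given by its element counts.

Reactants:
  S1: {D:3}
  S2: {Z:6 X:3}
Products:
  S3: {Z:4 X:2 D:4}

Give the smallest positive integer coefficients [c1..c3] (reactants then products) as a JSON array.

Coefficients: [4, 2, 3]

Z: 4·0+2·6 = 12 | 3·4 = 12
X: 4·0+2·3 = 6 | 3·2 = 6
D: 4·3+2·0 = 12 | 3·4 = 12
gcd(4,2,3) = 1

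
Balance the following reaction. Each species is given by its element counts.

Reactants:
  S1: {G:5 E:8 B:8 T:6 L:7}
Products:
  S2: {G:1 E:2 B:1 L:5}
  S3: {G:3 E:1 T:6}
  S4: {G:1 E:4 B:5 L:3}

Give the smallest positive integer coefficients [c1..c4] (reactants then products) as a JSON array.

G: 2·5 = 10 | 1·1+2·3+3·1 = 10
E: 2·8 = 16 | 1·2+2·1+3·4 = 16
B: 2·8 = 16 | 1·1+2·0+3·5 = 16
T: 2·6 = 12 | 1·0+2·6+3·0 = 12
L: 2·7 = 14 | 1·5+2·0+3·3 = 14
gcd(2,1,2,3) = 1

Coefficients: [2, 1, 2, 3]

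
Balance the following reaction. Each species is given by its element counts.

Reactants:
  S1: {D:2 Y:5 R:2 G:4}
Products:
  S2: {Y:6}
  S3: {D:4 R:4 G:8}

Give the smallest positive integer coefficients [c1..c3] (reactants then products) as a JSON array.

Coefficients: [6, 5, 3]

D: 6·2 = 12 | 5·0+3·4 = 12
Y: 6·5 = 30 | 5·6+3·0 = 30
R: 6·2 = 12 | 5·0+3·4 = 12
G: 6·4 = 24 | 5·0+3·8 = 24
gcd(6,5,3) = 1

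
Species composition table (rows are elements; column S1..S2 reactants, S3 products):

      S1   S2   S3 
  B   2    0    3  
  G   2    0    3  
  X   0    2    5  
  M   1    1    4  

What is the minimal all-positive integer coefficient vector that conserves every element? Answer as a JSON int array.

Coefficients: [3, 5, 2]

B: 3·2+5·0 = 6 | 2·3 = 6
G: 3·2+5·0 = 6 | 2·3 = 6
X: 3·0+5·2 = 10 | 2·5 = 10
M: 3·1+5·1 = 8 | 2·4 = 8
gcd(3,5,2) = 1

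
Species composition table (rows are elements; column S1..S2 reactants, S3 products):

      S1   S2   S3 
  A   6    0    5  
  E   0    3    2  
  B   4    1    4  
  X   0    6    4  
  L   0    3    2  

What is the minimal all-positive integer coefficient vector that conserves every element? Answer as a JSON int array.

Coefficients: [5, 4, 6]

A: 5·6+4·0 = 30 | 6·5 = 30
E: 5·0+4·3 = 12 | 6·2 = 12
B: 5·4+4·1 = 24 | 6·4 = 24
X: 5·0+4·6 = 24 | 6·4 = 24
L: 5·0+4·3 = 12 | 6·2 = 12
gcd(5,4,6) = 1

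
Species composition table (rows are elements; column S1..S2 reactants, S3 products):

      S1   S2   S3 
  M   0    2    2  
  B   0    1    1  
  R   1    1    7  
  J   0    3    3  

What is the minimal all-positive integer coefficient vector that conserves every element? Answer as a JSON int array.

Coefficients: [6, 1, 1]

M: 6·0+1·2 = 2 | 1·2 = 2
B: 6·0+1·1 = 1 | 1·1 = 1
R: 6·1+1·1 = 7 | 1·7 = 7
J: 6·0+1·3 = 3 | 1·3 = 3
gcd(6,1,1) = 1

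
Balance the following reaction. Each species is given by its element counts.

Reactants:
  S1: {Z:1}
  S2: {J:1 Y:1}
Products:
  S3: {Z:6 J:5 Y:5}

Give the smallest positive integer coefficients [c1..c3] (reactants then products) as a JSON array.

Z: 6·1+5·0 = 6 | 1·6 = 6
J: 6·0+5·1 = 5 | 1·5 = 5
Y: 6·0+5·1 = 5 | 1·5 = 5
gcd(6,5,1) = 1

Coefficients: [6, 5, 1]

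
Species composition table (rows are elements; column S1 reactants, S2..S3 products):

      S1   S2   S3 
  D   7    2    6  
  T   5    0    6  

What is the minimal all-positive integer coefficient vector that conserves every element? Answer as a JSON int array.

Coefficients: [6, 6, 5]

D: 6·7 = 42 | 6·2+5·6 = 42
T: 6·5 = 30 | 6·0+5·6 = 30
gcd(6,6,5) = 1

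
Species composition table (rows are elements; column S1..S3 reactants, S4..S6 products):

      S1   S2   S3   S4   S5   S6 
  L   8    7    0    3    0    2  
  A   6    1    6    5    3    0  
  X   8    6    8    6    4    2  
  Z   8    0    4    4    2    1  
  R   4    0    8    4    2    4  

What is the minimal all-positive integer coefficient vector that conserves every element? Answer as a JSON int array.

L: 2·8+1·7+5·0 = 23 | 5·3+6·0+4·2 = 23
A: 2·6+1·1+5·6 = 43 | 5·5+6·3+4·0 = 43
X: 2·8+1·6+5·8 = 62 | 5·6+6·4+4·2 = 62
Z: 2·8+1·0+5·4 = 36 | 5·4+6·2+4·1 = 36
R: 2·4+1·0+5·8 = 48 | 5·4+6·2+4·4 = 48
gcd(2,1,5,5,6,4) = 1

Coefficients: [2, 1, 5, 5, 6, 4]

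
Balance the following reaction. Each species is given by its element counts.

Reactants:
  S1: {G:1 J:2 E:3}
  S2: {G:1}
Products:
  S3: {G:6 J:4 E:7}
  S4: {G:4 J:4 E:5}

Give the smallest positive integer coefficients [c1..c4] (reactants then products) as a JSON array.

Coefficients: [4, 6, 1, 1]

G: 4·1+6·1 = 10 | 1·6+1·4 = 10
J: 4·2+6·0 = 8 | 1·4+1·4 = 8
E: 4·3+6·0 = 12 | 1·7+1·5 = 12
gcd(4,6,1,1) = 1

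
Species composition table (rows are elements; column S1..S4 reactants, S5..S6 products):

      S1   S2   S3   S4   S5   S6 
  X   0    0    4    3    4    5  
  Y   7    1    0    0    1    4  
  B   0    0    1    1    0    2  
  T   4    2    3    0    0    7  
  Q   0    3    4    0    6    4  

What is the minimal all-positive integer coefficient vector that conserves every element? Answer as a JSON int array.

Coefficients: [1, 2, 2, 2, 1, 2]

X: 1·0+2·0+2·4+2·3 = 14 | 1·4+2·5 = 14
Y: 1·7+2·1+2·0+2·0 = 9 | 1·1+2·4 = 9
B: 1·0+2·0+2·1+2·1 = 4 | 1·0+2·2 = 4
T: 1·4+2·2+2·3+2·0 = 14 | 1·0+2·7 = 14
Q: 1·0+2·3+2·4+2·0 = 14 | 1·6+2·4 = 14
gcd(1,2,2,2,1,2) = 1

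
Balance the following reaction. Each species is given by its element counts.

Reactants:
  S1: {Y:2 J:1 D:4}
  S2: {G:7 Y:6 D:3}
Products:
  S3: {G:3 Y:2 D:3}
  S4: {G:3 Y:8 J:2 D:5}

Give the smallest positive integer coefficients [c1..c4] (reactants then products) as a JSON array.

G: 4·0+3·7 = 21 | 5·3+2·3 = 21
Y: 4·2+3·6 = 26 | 5·2+2·8 = 26
J: 4·1+3·0 = 4 | 5·0+2·2 = 4
D: 4·4+3·3 = 25 | 5·3+2·5 = 25
gcd(4,3,5,2) = 1

Coefficients: [4, 3, 5, 2]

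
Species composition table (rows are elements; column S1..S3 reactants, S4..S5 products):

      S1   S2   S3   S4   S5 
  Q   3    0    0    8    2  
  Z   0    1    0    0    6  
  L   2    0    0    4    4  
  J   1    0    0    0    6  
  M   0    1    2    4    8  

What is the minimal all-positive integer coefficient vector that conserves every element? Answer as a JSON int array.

Coefficients: [6, 6, 5, 2, 1]

Q: 6·3+6·0+5·0 = 18 | 2·8+1·2 = 18
Z: 6·0+6·1+5·0 = 6 | 2·0+1·6 = 6
L: 6·2+6·0+5·0 = 12 | 2·4+1·4 = 12
J: 6·1+6·0+5·0 = 6 | 2·0+1·6 = 6
M: 6·0+6·1+5·2 = 16 | 2·4+1·8 = 16
gcd(6,6,5,2,1) = 1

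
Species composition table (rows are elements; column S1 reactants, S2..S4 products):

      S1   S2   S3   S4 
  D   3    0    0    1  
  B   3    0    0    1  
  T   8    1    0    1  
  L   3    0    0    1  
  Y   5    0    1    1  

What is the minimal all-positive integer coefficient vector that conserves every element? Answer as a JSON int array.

D: 1·3 = 3 | 5·0+2·0+3·1 = 3
B: 1·3 = 3 | 5·0+2·0+3·1 = 3
T: 1·8 = 8 | 5·1+2·0+3·1 = 8
L: 1·3 = 3 | 5·0+2·0+3·1 = 3
Y: 1·5 = 5 | 5·0+2·1+3·1 = 5
gcd(1,5,2,3) = 1

Coefficients: [1, 5, 2, 3]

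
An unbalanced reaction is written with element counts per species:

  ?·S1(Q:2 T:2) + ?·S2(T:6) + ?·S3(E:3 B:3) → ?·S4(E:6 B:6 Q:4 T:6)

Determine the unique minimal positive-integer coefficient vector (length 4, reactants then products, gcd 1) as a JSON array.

Coefficients: [6, 1, 6, 3]

E: 6·0+1·0+6·3 = 18 | 3·6 = 18
B: 6·0+1·0+6·3 = 18 | 3·6 = 18
Q: 6·2+1·0+6·0 = 12 | 3·4 = 12
T: 6·2+1·6+6·0 = 18 | 3·6 = 18
gcd(6,1,6,3) = 1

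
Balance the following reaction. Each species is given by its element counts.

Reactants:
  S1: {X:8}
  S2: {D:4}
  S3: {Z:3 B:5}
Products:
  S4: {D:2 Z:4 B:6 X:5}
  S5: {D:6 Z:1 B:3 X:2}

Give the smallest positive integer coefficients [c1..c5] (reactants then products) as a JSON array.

Coefficients: [3, 5, 6, 4, 2]

D: 3·0+5·4+6·0 = 20 | 4·2+2·6 = 20
Z: 3·0+5·0+6·3 = 18 | 4·4+2·1 = 18
B: 3·0+5·0+6·5 = 30 | 4·6+2·3 = 30
X: 3·8+5·0+6·0 = 24 | 4·5+2·2 = 24
gcd(3,5,6,4,2) = 1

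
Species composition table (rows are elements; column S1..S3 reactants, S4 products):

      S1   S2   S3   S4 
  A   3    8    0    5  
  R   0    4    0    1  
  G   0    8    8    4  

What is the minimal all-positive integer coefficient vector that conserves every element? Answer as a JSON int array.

A: 4·3+1·8+1·0 = 20 | 4·5 = 20
R: 4·0+1·4+1·0 = 4 | 4·1 = 4
G: 4·0+1·8+1·8 = 16 | 4·4 = 16
gcd(4,1,1,4) = 1

Coefficients: [4, 1, 1, 4]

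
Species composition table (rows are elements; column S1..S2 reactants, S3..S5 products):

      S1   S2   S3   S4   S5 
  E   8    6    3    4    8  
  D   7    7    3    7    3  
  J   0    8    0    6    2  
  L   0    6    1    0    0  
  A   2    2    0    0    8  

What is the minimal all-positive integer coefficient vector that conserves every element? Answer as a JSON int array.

Coefficients: [3, 1, 6, 1, 1]

E: 3·8+1·6 = 30 | 6·3+1·4+1·8 = 30
D: 3·7+1·7 = 28 | 6·3+1·7+1·3 = 28
J: 3·0+1·8 = 8 | 6·0+1·6+1·2 = 8
L: 3·0+1·6 = 6 | 6·1+1·0+1·0 = 6
A: 3·2+1·2 = 8 | 6·0+1·0+1·8 = 8
gcd(3,1,6,1,1) = 1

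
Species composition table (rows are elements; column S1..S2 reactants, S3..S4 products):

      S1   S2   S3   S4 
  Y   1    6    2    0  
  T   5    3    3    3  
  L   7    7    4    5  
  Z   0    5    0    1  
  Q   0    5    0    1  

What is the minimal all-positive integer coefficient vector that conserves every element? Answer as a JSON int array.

Coefficients: [6, 1, 6, 5]

Y: 6·1+1·6 = 12 | 6·2+5·0 = 12
T: 6·5+1·3 = 33 | 6·3+5·3 = 33
L: 6·7+1·7 = 49 | 6·4+5·5 = 49
Z: 6·0+1·5 = 5 | 6·0+5·1 = 5
Q: 6·0+1·5 = 5 | 6·0+5·1 = 5
gcd(6,1,6,5) = 1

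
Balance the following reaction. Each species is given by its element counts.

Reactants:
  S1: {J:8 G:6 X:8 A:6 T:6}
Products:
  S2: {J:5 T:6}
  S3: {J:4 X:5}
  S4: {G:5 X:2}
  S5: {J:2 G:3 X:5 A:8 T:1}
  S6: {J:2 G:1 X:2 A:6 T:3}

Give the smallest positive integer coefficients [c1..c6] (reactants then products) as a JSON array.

Coefficients: [5, 4, 3, 4, 3, 1]

J: 5·8 = 40 | 4·5+3·4+4·0+3·2+1·2 = 40
G: 5·6 = 30 | 4·0+3·0+4·5+3·3+1·1 = 30
X: 5·8 = 40 | 4·0+3·5+4·2+3·5+1·2 = 40
A: 5·6 = 30 | 4·0+3·0+4·0+3·8+1·6 = 30
T: 5·6 = 30 | 4·6+3·0+4·0+3·1+1·3 = 30
gcd(5,4,3,4,3,1) = 1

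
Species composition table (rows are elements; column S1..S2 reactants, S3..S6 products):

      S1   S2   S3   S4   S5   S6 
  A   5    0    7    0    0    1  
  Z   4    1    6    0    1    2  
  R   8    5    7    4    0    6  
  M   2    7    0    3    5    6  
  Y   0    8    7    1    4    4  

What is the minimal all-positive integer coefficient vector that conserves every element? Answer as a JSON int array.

A: 3·5+4·0 = 15 | 2·7+6·0+2·0+1·1 = 15
Z: 3·4+4·1 = 16 | 2·6+6·0+2·1+1·2 = 16
R: 3·8+4·5 = 44 | 2·7+6·4+2·0+1·6 = 44
M: 3·2+4·7 = 34 | 2·0+6·3+2·5+1·6 = 34
Y: 3·0+4·8 = 32 | 2·7+6·1+2·4+1·4 = 32
gcd(3,4,2,6,2,1) = 1

Coefficients: [3, 4, 2, 6, 2, 1]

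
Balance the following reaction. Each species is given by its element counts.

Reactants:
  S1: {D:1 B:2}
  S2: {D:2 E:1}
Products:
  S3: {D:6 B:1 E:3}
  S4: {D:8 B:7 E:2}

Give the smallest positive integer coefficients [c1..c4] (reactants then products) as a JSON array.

Coefficients: [4, 5, 1, 1]

D: 4·1+5·2 = 14 | 1·6+1·8 = 14
B: 4·2+5·0 = 8 | 1·1+1·7 = 8
E: 4·0+5·1 = 5 | 1·3+1·2 = 5
gcd(4,5,1,1) = 1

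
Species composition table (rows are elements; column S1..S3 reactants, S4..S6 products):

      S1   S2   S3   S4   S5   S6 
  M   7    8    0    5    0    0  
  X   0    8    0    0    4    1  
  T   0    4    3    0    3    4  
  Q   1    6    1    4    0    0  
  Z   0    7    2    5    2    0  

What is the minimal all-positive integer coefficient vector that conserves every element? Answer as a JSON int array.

M: 1·7+1·8+5·0 = 15 | 3·5+1·0+4·0 = 15
X: 1·0+1·8+5·0 = 8 | 3·0+1·4+4·1 = 8
T: 1·0+1·4+5·3 = 19 | 3·0+1·3+4·4 = 19
Q: 1·1+1·6+5·1 = 12 | 3·4+1·0+4·0 = 12
Z: 1·0+1·7+5·2 = 17 | 3·5+1·2+4·0 = 17
gcd(1,1,5,3,1,4) = 1

Coefficients: [1, 1, 5, 3, 1, 4]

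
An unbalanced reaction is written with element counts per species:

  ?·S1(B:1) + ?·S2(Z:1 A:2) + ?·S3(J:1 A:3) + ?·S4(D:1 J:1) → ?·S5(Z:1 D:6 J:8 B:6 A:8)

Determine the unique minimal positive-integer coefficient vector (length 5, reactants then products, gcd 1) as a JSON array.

Coefficients: [6, 1, 2, 6, 1]

Z: 6·0+1·1+2·0+6·0 = 1 | 1·1 = 1
D: 6·0+1·0+2·0+6·1 = 6 | 1·6 = 6
J: 6·0+1·0+2·1+6·1 = 8 | 1·8 = 8
B: 6·1+1·0+2·0+6·0 = 6 | 1·6 = 6
A: 6·0+1·2+2·3+6·0 = 8 | 1·8 = 8
gcd(6,1,2,6,1) = 1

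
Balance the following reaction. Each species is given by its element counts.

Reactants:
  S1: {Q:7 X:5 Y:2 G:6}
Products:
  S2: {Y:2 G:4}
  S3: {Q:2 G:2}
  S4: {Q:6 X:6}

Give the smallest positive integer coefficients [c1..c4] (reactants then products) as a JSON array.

Q: 6·7 = 42 | 6·0+6·2+5·6 = 42
X: 6·5 = 30 | 6·0+6·0+5·6 = 30
Y: 6·2 = 12 | 6·2+6·0+5·0 = 12
G: 6·6 = 36 | 6·4+6·2+5·0 = 36
gcd(6,6,6,5) = 1

Coefficients: [6, 6, 6, 5]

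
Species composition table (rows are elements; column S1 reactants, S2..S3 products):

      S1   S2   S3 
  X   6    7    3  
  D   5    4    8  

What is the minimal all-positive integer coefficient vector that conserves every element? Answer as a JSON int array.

Coefficients: [4, 3, 1]

X: 4·6 = 24 | 3·7+1·3 = 24
D: 4·5 = 20 | 3·4+1·8 = 20
gcd(4,3,1) = 1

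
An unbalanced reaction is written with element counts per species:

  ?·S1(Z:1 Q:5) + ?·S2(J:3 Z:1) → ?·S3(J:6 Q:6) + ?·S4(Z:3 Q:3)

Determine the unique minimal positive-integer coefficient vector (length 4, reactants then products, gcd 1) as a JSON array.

Coefficients: [6, 6, 3, 4]

J: 6·0+6·3 = 18 | 3·6+4·0 = 18
Z: 6·1+6·1 = 12 | 3·0+4·3 = 12
Q: 6·5+6·0 = 30 | 3·6+4·3 = 30
gcd(6,6,3,4) = 1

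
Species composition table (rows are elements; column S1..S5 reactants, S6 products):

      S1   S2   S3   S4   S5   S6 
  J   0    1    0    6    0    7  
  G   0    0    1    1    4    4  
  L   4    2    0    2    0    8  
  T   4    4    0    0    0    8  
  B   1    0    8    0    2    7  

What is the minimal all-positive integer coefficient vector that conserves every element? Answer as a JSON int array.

Coefficients: [5, 5, 3, 5, 3, 5]

J: 5·0+5·1+3·0+5·6+3·0 = 35 | 5·7 = 35
G: 5·0+5·0+3·1+5·1+3·4 = 20 | 5·4 = 20
L: 5·4+5·2+3·0+5·2+3·0 = 40 | 5·8 = 40
T: 5·4+5·4+3·0+5·0+3·0 = 40 | 5·8 = 40
B: 5·1+5·0+3·8+5·0+3·2 = 35 | 5·7 = 35
gcd(5,5,3,5,3,5) = 1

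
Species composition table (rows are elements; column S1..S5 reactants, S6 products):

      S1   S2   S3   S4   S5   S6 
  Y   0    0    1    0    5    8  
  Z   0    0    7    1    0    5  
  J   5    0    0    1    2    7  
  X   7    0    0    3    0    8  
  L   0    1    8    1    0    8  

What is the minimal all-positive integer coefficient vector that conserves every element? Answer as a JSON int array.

Y: 1·0+5·0+1·1+3·0+3·5 = 16 | 2·8 = 16
Z: 1·0+5·0+1·7+3·1+3·0 = 10 | 2·5 = 10
J: 1·5+5·0+1·0+3·1+3·2 = 14 | 2·7 = 14
X: 1·7+5·0+1·0+3·3+3·0 = 16 | 2·8 = 16
L: 1·0+5·1+1·8+3·1+3·0 = 16 | 2·8 = 16
gcd(1,5,1,3,3,2) = 1

Coefficients: [1, 5, 1, 3, 3, 2]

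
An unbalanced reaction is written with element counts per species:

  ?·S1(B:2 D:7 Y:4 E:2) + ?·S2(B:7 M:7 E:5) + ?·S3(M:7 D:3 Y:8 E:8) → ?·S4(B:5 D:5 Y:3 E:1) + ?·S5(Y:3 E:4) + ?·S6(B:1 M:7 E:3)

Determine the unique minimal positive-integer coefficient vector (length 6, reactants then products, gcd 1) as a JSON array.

Coefficients: [2, 3, 2, 4, 4, 5]

B: 2·2+3·7+2·0 = 25 | 4·5+4·0+5·1 = 25
M: 2·0+3·7+2·7 = 35 | 4·0+4·0+5·7 = 35
D: 2·7+3·0+2·3 = 20 | 4·5+4·0+5·0 = 20
Y: 2·4+3·0+2·8 = 24 | 4·3+4·3+5·0 = 24
E: 2·2+3·5+2·8 = 35 | 4·1+4·4+5·3 = 35
gcd(2,3,2,4,4,5) = 1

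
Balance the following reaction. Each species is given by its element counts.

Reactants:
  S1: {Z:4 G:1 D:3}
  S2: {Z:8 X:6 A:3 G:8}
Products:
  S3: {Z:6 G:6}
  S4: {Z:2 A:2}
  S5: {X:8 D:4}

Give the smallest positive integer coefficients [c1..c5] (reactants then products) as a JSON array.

Z: 4·4+4·8 = 48 | 6·6+6·2+3·0 = 48
X: 4·0+4·6 = 24 | 6·0+6·0+3·8 = 24
A: 4·0+4·3 = 12 | 6·0+6·2+3·0 = 12
G: 4·1+4·8 = 36 | 6·6+6·0+3·0 = 36
D: 4·3+4·0 = 12 | 6·0+6·0+3·4 = 12
gcd(4,4,6,6,3) = 1

Coefficients: [4, 4, 6, 6, 3]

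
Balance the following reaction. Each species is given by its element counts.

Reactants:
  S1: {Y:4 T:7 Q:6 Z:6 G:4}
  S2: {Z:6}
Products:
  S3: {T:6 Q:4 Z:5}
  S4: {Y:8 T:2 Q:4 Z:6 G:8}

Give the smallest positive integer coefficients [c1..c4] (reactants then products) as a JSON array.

Coefficients: [6, 2, 6, 3]

Y: 6·4+2·0 = 24 | 6·0+3·8 = 24
T: 6·7+2·0 = 42 | 6·6+3·2 = 42
Q: 6·6+2·0 = 36 | 6·4+3·4 = 36
Z: 6·6+2·6 = 48 | 6·5+3·6 = 48
G: 6·4+2·0 = 24 | 6·0+3·8 = 24
gcd(6,2,6,3) = 1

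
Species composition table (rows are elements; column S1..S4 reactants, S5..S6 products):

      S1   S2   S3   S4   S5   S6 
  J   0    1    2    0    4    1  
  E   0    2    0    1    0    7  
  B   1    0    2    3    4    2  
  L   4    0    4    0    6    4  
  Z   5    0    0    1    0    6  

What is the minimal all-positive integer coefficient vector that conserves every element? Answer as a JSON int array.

Coefficients: [1, 3, 3, 1, 2, 1]

J: 1·0+3·1+3·2+1·0 = 9 | 2·4+1·1 = 9
E: 1·0+3·2+3·0+1·1 = 7 | 2·0+1·7 = 7
B: 1·1+3·0+3·2+1·3 = 10 | 2·4+1·2 = 10
L: 1·4+3·0+3·4+1·0 = 16 | 2·6+1·4 = 16
Z: 1·5+3·0+3·0+1·1 = 6 | 2·0+1·6 = 6
gcd(1,3,3,1,2,1) = 1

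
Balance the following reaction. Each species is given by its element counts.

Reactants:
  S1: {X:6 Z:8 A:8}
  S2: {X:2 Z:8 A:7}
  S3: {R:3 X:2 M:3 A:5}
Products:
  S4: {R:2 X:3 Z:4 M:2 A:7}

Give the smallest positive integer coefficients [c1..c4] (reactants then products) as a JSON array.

R: 1·0+2·0+4·3 = 12 | 6·2 = 12
X: 1·6+2·2+4·2 = 18 | 6·3 = 18
Z: 1·8+2·8+4·0 = 24 | 6·4 = 24
M: 1·0+2·0+4·3 = 12 | 6·2 = 12
A: 1·8+2·7+4·5 = 42 | 6·7 = 42
gcd(1,2,4,6) = 1

Coefficients: [1, 2, 4, 6]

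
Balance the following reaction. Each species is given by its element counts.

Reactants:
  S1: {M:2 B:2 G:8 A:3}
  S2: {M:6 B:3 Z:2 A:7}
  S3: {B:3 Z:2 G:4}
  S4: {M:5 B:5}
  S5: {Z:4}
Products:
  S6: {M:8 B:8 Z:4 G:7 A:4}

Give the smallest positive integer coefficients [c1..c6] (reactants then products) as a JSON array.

M: 3·2+1·6+1·0+4·5+3·0 = 32 | 4·8 = 32
B: 3·2+1·3+1·3+4·5+3·0 = 32 | 4·8 = 32
Z: 3·0+1·2+1·2+4·0+3·4 = 16 | 4·4 = 16
G: 3·8+1·0+1·4+4·0+3·0 = 28 | 4·7 = 28
A: 3·3+1·7+1·0+4·0+3·0 = 16 | 4·4 = 16
gcd(3,1,1,4,3,4) = 1

Coefficients: [3, 1, 1, 4, 3, 4]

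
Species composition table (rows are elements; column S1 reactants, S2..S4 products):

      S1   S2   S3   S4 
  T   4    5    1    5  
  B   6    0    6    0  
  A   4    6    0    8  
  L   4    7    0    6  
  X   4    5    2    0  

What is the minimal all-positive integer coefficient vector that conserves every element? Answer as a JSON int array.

T: 5·4 = 20 | 2·5+5·1+1·5 = 20
B: 5·6 = 30 | 2·0+5·6+1·0 = 30
A: 5·4 = 20 | 2·6+5·0+1·8 = 20
L: 5·4 = 20 | 2·7+5·0+1·6 = 20
X: 5·4 = 20 | 2·5+5·2+1·0 = 20
gcd(5,2,5,1) = 1

Coefficients: [5, 2, 5, 1]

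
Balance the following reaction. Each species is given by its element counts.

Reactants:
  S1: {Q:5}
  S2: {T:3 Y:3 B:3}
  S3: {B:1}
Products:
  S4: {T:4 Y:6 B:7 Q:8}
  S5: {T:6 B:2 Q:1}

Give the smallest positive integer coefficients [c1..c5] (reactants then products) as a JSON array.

Coefficients: [5, 6, 5, 3, 1]

T: 5·0+6·3+5·0 = 18 | 3·4+1·6 = 18
Y: 5·0+6·3+5·0 = 18 | 3·6+1·0 = 18
B: 5·0+6·3+5·1 = 23 | 3·7+1·2 = 23
Q: 5·5+6·0+5·0 = 25 | 3·8+1·1 = 25
gcd(5,6,5,3,1) = 1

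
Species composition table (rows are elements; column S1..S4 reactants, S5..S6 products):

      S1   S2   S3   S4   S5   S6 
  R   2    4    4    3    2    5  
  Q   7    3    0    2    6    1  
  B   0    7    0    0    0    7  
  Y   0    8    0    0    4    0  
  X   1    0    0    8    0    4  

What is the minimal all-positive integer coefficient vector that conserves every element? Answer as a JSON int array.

R: 4·2+3·4+1·4+1·3 = 27 | 6·2+3·5 = 27
Q: 4·7+3·3+1·0+1·2 = 39 | 6·6+3·1 = 39
B: 4·0+3·7+1·0+1·0 = 21 | 6·0+3·7 = 21
Y: 4·0+3·8+1·0+1·0 = 24 | 6·4+3·0 = 24
X: 4·1+3·0+1·0+1·8 = 12 | 6·0+3·4 = 12
gcd(4,3,1,1,6,3) = 1

Coefficients: [4, 3, 1, 1, 6, 3]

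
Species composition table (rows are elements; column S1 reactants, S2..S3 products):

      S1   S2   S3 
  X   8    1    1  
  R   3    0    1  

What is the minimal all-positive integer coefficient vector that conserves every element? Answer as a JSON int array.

Coefficients: [1, 5, 3]

X: 1·8 = 8 | 5·1+3·1 = 8
R: 1·3 = 3 | 5·0+3·1 = 3
gcd(1,5,3) = 1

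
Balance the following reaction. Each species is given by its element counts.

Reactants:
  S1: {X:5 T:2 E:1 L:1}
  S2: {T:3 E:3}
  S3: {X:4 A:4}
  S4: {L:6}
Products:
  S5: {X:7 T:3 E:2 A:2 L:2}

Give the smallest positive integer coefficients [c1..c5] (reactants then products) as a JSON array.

Coefficients: [6, 2, 3, 1, 6]

X: 6·5+2·0+3·4+1·0 = 42 | 6·7 = 42
T: 6·2+2·3+3·0+1·0 = 18 | 6·3 = 18
E: 6·1+2·3+3·0+1·0 = 12 | 6·2 = 12
A: 6·0+2·0+3·4+1·0 = 12 | 6·2 = 12
L: 6·1+2·0+3·0+1·6 = 12 | 6·2 = 12
gcd(6,2,3,1,6) = 1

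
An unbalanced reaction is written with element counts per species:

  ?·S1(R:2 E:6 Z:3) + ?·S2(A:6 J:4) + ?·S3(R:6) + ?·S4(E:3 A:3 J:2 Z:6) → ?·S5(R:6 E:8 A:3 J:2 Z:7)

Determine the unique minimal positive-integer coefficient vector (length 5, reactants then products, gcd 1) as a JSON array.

R: 6·2+1·0+4·6+4·0 = 36 | 6·6 = 36
E: 6·6+1·0+4·0+4·3 = 48 | 6·8 = 48
A: 6·0+1·6+4·0+4·3 = 18 | 6·3 = 18
J: 6·0+1·4+4·0+4·2 = 12 | 6·2 = 12
Z: 6·3+1·0+4·0+4·6 = 42 | 6·7 = 42
gcd(6,1,4,4,6) = 1

Coefficients: [6, 1, 4, 4, 6]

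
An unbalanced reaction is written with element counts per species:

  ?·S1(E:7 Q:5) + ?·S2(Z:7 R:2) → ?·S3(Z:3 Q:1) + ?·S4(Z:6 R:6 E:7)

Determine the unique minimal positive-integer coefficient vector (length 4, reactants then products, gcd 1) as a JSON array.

Z: 1·0+3·7 = 21 | 5·3+1·6 = 21
R: 1·0+3·2 = 6 | 5·0+1·6 = 6
E: 1·7+3·0 = 7 | 5·0+1·7 = 7
Q: 1·5+3·0 = 5 | 5·1+1·0 = 5
gcd(1,3,5,1) = 1

Coefficients: [1, 3, 5, 1]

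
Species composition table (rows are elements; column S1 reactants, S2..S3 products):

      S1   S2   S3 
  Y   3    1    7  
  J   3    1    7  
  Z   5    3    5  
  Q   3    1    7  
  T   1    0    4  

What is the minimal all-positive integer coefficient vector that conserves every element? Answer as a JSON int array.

Coefficients: [4, 5, 1]

Y: 4·3 = 12 | 5·1+1·7 = 12
J: 4·3 = 12 | 5·1+1·7 = 12
Z: 4·5 = 20 | 5·3+1·5 = 20
Q: 4·3 = 12 | 5·1+1·7 = 12
T: 4·1 = 4 | 5·0+1·4 = 4
gcd(4,5,1) = 1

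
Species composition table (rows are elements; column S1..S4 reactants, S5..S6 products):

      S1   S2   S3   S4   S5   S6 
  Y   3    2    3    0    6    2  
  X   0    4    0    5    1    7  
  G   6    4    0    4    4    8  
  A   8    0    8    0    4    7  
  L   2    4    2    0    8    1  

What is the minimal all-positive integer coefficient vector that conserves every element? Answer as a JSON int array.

Y: 2·3+1·2+2·3+5·0 = 14 | 1·6+4·2 = 14
X: 2·0+1·4+2·0+5·5 = 29 | 1·1+4·7 = 29
G: 2·6+1·4+2·0+5·4 = 36 | 1·4+4·8 = 36
A: 2·8+1·0+2·8+5·0 = 32 | 1·4+4·7 = 32
L: 2·2+1·4+2·2+5·0 = 12 | 1·8+4·1 = 12
gcd(2,1,2,5,1,4) = 1

Coefficients: [2, 1, 2, 5, 1, 4]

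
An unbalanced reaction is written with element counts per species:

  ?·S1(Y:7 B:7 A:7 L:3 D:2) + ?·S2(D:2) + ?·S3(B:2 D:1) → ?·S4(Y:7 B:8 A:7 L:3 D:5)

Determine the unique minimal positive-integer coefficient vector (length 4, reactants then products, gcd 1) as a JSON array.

Coefficients: [4, 5, 2, 4]

Y: 4·7+5·0+2·0 = 28 | 4·7 = 28
B: 4·7+5·0+2·2 = 32 | 4·8 = 32
A: 4·7+5·0+2·0 = 28 | 4·7 = 28
L: 4·3+5·0+2·0 = 12 | 4·3 = 12
D: 4·2+5·2+2·1 = 20 | 4·5 = 20
gcd(4,5,2,4) = 1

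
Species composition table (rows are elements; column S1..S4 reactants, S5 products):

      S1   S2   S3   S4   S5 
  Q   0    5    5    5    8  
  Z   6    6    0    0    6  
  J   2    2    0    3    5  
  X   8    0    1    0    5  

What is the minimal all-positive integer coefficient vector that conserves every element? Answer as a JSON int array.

Coefficients: [3, 2, 1, 5, 5]

Q: 3·0+2·5+1·5+5·5 = 40 | 5·8 = 40
Z: 3·6+2·6+1·0+5·0 = 30 | 5·6 = 30
J: 3·2+2·2+1·0+5·3 = 25 | 5·5 = 25
X: 3·8+2·0+1·1+5·0 = 25 | 5·5 = 25
gcd(3,2,1,5,5) = 1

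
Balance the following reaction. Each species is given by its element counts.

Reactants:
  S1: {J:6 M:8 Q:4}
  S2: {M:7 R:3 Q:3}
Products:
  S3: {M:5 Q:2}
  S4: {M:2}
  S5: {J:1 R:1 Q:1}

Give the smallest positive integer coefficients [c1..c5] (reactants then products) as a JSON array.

Coefficients: [1, 2, 2, 6, 6]

J: 1·6+2·0 = 6 | 2·0+6·0+6·1 = 6
M: 1·8+2·7 = 22 | 2·5+6·2+6·0 = 22
R: 1·0+2·3 = 6 | 2·0+6·0+6·1 = 6
Q: 1·4+2·3 = 10 | 2·2+6·0+6·1 = 10
gcd(1,2,2,6,6) = 1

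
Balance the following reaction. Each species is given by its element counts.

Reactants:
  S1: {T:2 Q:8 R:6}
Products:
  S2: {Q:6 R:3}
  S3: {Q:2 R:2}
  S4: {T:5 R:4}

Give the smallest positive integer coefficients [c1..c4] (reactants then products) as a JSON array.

T: 5·2 = 10 | 6·0+2·0+2·5 = 10
Q: 5·8 = 40 | 6·6+2·2+2·0 = 40
R: 5·6 = 30 | 6·3+2·2+2·4 = 30
gcd(5,6,2,2) = 1

Coefficients: [5, 6, 2, 2]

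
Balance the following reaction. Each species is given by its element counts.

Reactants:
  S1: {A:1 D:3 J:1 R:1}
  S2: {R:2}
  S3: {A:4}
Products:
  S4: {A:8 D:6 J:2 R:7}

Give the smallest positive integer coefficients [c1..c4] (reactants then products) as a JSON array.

A: 4·1+5·0+3·4 = 16 | 2·8 = 16
D: 4·3+5·0+3·0 = 12 | 2·6 = 12
J: 4·1+5·0+3·0 = 4 | 2·2 = 4
R: 4·1+5·2+3·0 = 14 | 2·7 = 14
gcd(4,5,3,2) = 1

Coefficients: [4, 5, 3, 2]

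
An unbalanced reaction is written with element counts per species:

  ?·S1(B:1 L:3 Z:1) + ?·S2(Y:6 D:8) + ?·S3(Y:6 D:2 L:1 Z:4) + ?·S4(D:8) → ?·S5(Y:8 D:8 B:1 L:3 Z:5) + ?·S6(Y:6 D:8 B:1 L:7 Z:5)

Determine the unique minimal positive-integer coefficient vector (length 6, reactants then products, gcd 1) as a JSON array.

Y: 4·0+1·6+4·6+2·0 = 30 | 3·8+1·6 = 30
D: 4·0+1·8+4·2+2·8 = 32 | 3·8+1·8 = 32
B: 4·1+1·0+4·0+2·0 = 4 | 3·1+1·1 = 4
L: 4·3+1·0+4·1+2·0 = 16 | 3·3+1·7 = 16
Z: 4·1+1·0+4·4+2·0 = 20 | 3·5+1·5 = 20
gcd(4,1,4,2,3,1) = 1

Coefficients: [4, 1, 4, 2, 3, 1]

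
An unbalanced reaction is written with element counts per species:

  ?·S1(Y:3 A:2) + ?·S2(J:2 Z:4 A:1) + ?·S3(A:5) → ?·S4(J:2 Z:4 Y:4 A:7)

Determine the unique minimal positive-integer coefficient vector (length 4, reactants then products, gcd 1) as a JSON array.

Coefficients: [4, 3, 2, 3]

J: 4·0+3·2+2·0 = 6 | 3·2 = 6
Z: 4·0+3·4+2·0 = 12 | 3·4 = 12
Y: 4·3+3·0+2·0 = 12 | 3·4 = 12
A: 4·2+3·1+2·5 = 21 | 3·7 = 21
gcd(4,3,2,3) = 1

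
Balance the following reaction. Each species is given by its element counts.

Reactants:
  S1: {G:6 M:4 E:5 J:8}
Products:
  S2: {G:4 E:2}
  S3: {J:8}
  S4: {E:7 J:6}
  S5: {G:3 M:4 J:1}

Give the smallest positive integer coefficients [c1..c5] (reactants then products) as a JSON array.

G: 4·6 = 24 | 3·4+2·0+2·0+4·3 = 24
M: 4·4 = 16 | 3·0+2·0+2·0+4·4 = 16
E: 4·5 = 20 | 3·2+2·0+2·7+4·0 = 20
J: 4·8 = 32 | 3·0+2·8+2·6+4·1 = 32
gcd(4,3,2,2,4) = 1

Coefficients: [4, 3, 2, 2, 4]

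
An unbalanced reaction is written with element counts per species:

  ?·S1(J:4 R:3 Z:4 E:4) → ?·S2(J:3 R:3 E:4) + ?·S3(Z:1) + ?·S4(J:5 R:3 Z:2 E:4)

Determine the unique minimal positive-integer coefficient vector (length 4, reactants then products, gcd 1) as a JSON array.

Coefficients: [2, 1, 6, 1]

J: 2·4 = 8 | 1·3+6·0+1·5 = 8
R: 2·3 = 6 | 1·3+6·0+1·3 = 6
Z: 2·4 = 8 | 1·0+6·1+1·2 = 8
E: 2·4 = 8 | 1·4+6·0+1·4 = 8
gcd(2,1,6,1) = 1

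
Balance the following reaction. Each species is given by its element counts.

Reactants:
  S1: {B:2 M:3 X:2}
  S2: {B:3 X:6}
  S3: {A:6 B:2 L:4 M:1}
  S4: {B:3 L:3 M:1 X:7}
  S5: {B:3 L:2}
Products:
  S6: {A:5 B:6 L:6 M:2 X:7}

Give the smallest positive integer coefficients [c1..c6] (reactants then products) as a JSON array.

A: 1·0+2·0+5·6+4·0+2·0 = 30 | 6·5 = 30
B: 1·2+2·3+5·2+4·3+2·3 = 36 | 6·6 = 36
L: 1·0+2·0+5·4+4·3+2·2 = 36 | 6·6 = 36
M: 1·3+2·0+5·1+4·1+2·0 = 12 | 6·2 = 12
X: 1·2+2·6+5·0+4·7+2·0 = 42 | 6·7 = 42
gcd(1,2,5,4,2,6) = 1

Coefficients: [1, 2, 5, 4, 2, 6]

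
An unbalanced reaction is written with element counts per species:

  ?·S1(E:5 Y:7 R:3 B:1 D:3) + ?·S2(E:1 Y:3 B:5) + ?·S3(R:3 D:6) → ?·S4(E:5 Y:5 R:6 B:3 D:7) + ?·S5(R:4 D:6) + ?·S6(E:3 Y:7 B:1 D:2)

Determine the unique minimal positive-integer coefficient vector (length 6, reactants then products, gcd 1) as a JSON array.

E: 6·5+2·1+6·0 = 32 | 4·5+3·0+4·3 = 32
Y: 6·7+2·3+6·0 = 48 | 4·5+3·0+4·7 = 48
R: 6·3+2·0+6·3 = 36 | 4·6+3·4+4·0 = 36
B: 6·1+2·5+6·0 = 16 | 4·3+3·0+4·1 = 16
D: 6·3+2·0+6·6 = 54 | 4·7+3·6+4·2 = 54
gcd(6,2,6,4,3,4) = 1

Coefficients: [6, 2, 6, 4, 3, 4]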